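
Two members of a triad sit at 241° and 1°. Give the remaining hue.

121°

A triad spaces three hues 120° apart.
The full set is {1°, 121°, 241°}.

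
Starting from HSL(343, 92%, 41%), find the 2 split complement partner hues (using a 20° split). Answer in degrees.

Split-complementary hues sit 20° either side of the complement.
Complement of 343°: 343 + 180 = 523 → 523 − 360 = 163°
163 − 20 = 143°
163 + 20 = 183°

143° and 183°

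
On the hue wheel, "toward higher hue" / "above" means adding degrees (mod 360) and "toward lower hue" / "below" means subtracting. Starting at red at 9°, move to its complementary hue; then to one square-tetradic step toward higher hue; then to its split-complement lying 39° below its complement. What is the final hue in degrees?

complement +180°: 9 + 180 = 189°
square ↑ +90°: 189 + 90 = 279°
split-comp 39° ↓ +141°: 279 + 141 = 420 → 420 − 360 = 60°

60°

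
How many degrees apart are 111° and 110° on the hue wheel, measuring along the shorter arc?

1°

|111 − 110| = 1.
1 ≤ 180, so the shorter arc is 1°.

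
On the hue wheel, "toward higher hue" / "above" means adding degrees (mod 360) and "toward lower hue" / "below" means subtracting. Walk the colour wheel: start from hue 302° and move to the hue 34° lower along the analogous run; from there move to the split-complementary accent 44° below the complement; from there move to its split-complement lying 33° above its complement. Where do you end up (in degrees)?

257°

302 − 34 = 268°   (analog 34° ↓)
268 + 136 = 404 → 404 − 360 = 44°   (split-comp 44° ↓)
44 + 213 = 257°   (split-comp 33° ↑)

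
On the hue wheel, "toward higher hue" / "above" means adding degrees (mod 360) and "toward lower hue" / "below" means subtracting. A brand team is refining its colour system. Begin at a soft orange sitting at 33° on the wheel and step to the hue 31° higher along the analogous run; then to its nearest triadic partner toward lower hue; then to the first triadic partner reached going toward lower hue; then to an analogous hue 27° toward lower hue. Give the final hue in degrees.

+31° (analog 31° ↑): 33 + 31 = 64°
−120° (triadic ↓): 64 − 120 = -56 → -56 + 360 = 304°
−120° (triadic ↓): 304 − 120 = 184°
−27° (analog 27° ↓): 184 − 27 = 157°

157°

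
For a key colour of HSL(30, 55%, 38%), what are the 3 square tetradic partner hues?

A square tetradic scheme places four hues every 90°.
30 + 90 = 120°
30 + 180 = 210°
30 + 270 = 300°

120°, 210° and 300°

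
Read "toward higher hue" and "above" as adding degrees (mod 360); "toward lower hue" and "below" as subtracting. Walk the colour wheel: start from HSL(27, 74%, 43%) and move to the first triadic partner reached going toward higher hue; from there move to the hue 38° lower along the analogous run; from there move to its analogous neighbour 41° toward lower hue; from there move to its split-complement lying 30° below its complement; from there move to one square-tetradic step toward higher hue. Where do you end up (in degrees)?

+120° (triadic ↑): 27 + 120 = 147°
−38° (analog 38° ↓): 147 − 38 = 109°
−41° (analog 41° ↓): 109 − 41 = 68°
+150° (split-comp 30° ↓): 68 + 150 = 218°
+90° (square ↑): 218 + 90 = 308°

308°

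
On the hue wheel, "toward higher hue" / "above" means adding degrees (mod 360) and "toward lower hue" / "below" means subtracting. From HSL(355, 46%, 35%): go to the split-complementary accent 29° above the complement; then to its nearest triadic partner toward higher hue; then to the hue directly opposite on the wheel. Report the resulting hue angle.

split-comp 29° ↑ +209°: 355 + 209 = 564 → 564 − 360 = 204°
triadic ↑ +120°: 204 + 120 = 324°
complement +180°: 324 + 180 = 504 → 504 − 360 = 144°

144°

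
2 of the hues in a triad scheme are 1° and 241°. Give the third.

A triad places three hues 120° apart.
The full set through 1° is {1°, 121°, 241°}.
Given {1°, 241°}, the missing hue is 121°.

121°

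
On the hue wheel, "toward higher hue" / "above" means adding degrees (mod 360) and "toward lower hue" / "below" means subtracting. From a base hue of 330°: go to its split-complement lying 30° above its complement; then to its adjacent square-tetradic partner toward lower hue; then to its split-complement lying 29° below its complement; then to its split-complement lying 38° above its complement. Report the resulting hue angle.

99°

split-comp 30° ↑ +210°: 330 + 210 = 540 → 540 − 360 = 180°
square ↓ −90°: 180 − 90 = 90°
split-comp 29° ↓ +151°: 90 + 151 = 241°
split-comp 38° ↑ +218°: 241 + 218 = 459 → 459 − 360 = 99°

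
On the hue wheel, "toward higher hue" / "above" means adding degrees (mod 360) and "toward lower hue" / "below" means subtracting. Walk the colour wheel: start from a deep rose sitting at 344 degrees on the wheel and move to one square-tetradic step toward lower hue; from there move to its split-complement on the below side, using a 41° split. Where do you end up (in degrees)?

33°

344 − 90 = 254°   (square ↓)
254 + 139 = 393 → 393 − 360 = 33°   (split-comp 41° ↓)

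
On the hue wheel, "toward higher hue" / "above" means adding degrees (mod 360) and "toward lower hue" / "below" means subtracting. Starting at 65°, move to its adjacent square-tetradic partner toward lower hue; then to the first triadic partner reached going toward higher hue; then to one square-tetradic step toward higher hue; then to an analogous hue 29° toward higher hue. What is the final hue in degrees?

214°

square ↓ −90°: 65 − 90 = -25 → -25 + 360 = 335°
triadic ↑ +120°: 335 + 120 = 455 → 455 − 360 = 95°
square ↑ +90°: 95 + 90 = 185°
analog 29° ↑ +29°: 185 + 29 = 214°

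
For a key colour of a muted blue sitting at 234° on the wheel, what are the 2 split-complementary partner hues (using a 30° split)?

Split-complementary hues sit 30° either side of the complement.
Complement of 234°: 234 + 180 = 414 → 414 − 360 = 54°
54 − 30 = 24°
54 + 30 = 84°

24° and 84°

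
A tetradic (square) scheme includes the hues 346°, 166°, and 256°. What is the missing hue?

76°

A square tetradic scheme places four hues every 90°.
The full set through 166° is {76°, 166°, 256°, 346°}.
Given {166°, 256°, 346°}, the missing hue is 76°.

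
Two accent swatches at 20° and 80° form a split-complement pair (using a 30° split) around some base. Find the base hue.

230°

The accents sit 30° either side of the complement, so the complement is their short-arc midpoint on the wheel.
Short-arc midpoint of 20° and 80°: 50°.
Base is 180° from the complement: 50 − 180 = -130 → -130 + 360 = 230°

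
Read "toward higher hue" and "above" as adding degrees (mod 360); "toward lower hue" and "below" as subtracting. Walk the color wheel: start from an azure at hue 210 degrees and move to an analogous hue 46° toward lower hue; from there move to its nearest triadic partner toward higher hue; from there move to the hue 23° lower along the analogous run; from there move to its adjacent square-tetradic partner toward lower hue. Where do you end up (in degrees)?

210 − 46 = 164°   (analog 46° ↓)
164 + 120 = 284°   (triadic ↑)
284 − 23 = 261°   (analog 23° ↓)
261 − 90 = 171°   (square ↓)

171°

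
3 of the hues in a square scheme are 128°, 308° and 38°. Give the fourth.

218°

A square tetradic scheme places four hues every 90°.
The full set through 38° is {38°, 128°, 218°, 308°}.
Given {38°, 128°, 308°}, the missing hue is 218°.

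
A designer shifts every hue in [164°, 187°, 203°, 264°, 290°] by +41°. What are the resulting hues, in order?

205°, 228°, 244°, 305°, 331°

164 + 41 = 205°
187 + 41 = 228°
203 + 41 = 244°
264 + 41 = 305°
290 + 41 = 331°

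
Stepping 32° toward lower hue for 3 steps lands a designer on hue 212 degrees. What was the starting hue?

3 steps of 32° (toward lower hue) give a net shift of −96°.
Start = end − shift: 212 + 96 = 308°

308°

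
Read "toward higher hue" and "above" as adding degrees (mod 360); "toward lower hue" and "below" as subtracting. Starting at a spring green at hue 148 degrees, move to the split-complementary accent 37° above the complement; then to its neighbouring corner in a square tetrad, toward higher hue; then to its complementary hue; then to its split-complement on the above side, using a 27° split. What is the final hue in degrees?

+217° (split-comp 37° ↑): 148 + 217 = 365 → 365 − 360 = 5°
+90° (square ↑): 5 + 90 = 95°
+180° (complement): 95 + 180 = 275°
+207° (split-comp 27° ↑): 275 + 207 = 482 → 482 − 360 = 122°

122°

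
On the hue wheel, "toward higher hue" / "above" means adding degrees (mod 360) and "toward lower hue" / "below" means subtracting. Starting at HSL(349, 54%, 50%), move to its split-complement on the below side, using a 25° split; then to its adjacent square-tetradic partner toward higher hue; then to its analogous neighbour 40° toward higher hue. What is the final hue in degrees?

split-comp 25° ↓ +155°: 349 + 155 = 504 → 504 − 360 = 144°
square ↑ +90°: 144 + 90 = 234°
analog 40° ↑ +40°: 234 + 40 = 274°

274°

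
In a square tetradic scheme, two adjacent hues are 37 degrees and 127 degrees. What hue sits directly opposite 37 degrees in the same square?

217°

A square tetradic scheme places four hues 90° apart; opposite corners are 180° apart.
37 + 180 = 217°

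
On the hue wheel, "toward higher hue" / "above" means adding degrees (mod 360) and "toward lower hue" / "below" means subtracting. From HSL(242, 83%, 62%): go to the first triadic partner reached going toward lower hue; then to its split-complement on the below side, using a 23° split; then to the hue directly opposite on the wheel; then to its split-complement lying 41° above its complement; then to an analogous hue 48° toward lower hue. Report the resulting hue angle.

272°

242 − 120 = 122°   (triadic ↓)
122 + 157 = 279°   (split-comp 23° ↓)
279 + 180 = 459 → 459 − 360 = 99°   (complement)
99 + 221 = 320°   (split-comp 41° ↑)
320 − 48 = 272°   (analog 48° ↓)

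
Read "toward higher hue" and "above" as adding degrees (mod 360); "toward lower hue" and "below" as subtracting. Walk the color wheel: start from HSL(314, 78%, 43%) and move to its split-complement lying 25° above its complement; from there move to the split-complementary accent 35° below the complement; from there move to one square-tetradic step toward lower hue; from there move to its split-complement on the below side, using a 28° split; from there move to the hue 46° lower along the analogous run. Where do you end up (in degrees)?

320°

+205° (split-comp 25° ↑): 314 + 205 = 519 → 519 − 360 = 159°
+145° (split-comp 35° ↓): 159 + 145 = 304°
−90° (square ↓): 304 − 90 = 214°
+152° (split-comp 28° ↓): 214 + 152 = 366 → 366 − 360 = 6°
−46° (analog 46° ↓): 6 − 46 = -40 → -40 + 360 = 320°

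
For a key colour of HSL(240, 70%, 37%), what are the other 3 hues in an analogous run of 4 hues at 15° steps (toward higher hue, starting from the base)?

255°, 270°, 285°

Analogous hues sit every 15° along the wheel.
240 + 15 = 255°
240 + 30 = 270°
240 + 45 = 285°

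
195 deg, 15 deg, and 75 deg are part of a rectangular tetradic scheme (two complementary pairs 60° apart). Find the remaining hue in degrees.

A rectangular tetradic uses two complementary pairs 60° apart: offsets 0°, 60°, 180°, 240°.
Among {15°, 75°, 195°}, 15° and 195° are a 180° pair.
The remaining hue 75° needs its own complement: 75 + 180 = 255°

255°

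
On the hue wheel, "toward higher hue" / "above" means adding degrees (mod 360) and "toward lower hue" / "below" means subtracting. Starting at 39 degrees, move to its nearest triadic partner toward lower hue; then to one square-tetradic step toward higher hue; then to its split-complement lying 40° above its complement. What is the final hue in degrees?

229°

−120° (triadic ↓): 39 − 120 = -81 → -81 + 360 = 279°
+90° (square ↑): 279 + 90 = 369 → 369 − 360 = 9°
+220° (split-comp 40° ↑): 9 + 220 = 229°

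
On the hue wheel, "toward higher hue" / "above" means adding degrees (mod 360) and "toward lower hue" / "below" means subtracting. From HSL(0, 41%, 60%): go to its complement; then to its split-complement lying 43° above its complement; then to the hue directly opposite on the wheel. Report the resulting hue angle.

0 + 180 = 180°   (complement)
180 + 223 = 403 → 403 − 360 = 43°   (split-comp 43° ↑)
43 + 180 = 223°   (complement)

223°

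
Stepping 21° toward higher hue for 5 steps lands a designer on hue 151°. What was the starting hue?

5 steps of 21° (toward higher hue) give a net shift of +105°.
Start = end − shift: 151 − 105 = 46°

46°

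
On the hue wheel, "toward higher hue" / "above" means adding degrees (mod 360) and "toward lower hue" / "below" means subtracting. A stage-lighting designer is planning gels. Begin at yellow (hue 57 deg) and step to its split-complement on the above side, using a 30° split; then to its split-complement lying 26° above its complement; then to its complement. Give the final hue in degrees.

293°

+210° (split-comp 30° ↑): 57 + 210 = 267°
+206° (split-comp 26° ↑): 267 + 206 = 473 → 473 − 360 = 113°
+180° (complement): 113 + 180 = 293°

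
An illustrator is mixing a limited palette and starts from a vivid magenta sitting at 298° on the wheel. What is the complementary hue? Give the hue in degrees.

118°

298 + 180 = 478 → 478 − 360 = 118°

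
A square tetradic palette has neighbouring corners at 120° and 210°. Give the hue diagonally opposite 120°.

A square tetradic scheme places four hues 90° apart; opposite corners are 180° apart.
120 + 180 = 300°

300°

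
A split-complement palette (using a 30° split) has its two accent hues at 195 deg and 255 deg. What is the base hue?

The accents sit 30° either side of the complement, so the complement is their short-arc midpoint on the wheel.
Short-arc midpoint of 195° and 255°: 225°.
Base is 180° from the complement: 225 − 180 = 45°

45°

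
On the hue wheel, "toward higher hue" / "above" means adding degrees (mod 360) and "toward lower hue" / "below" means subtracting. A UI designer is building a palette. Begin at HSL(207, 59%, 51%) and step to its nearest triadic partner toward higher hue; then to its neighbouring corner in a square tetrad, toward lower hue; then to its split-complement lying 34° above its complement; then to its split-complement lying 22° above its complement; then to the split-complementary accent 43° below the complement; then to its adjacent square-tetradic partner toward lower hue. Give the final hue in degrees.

340°

+120° (triadic ↑): 207 + 120 = 327°
−90° (square ↓): 327 − 90 = 237°
+214° (split-comp 34° ↑): 237 + 214 = 451 → 451 − 360 = 91°
+202° (split-comp 22° ↑): 91 + 202 = 293°
+137° (split-comp 43° ↓): 293 + 137 = 430 → 430 − 360 = 70°
−90° (square ↓): 70 − 90 = -20 → -20 + 360 = 340°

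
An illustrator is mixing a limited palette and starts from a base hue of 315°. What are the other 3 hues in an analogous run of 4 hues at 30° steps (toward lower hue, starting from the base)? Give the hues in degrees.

285°, 255° and 225°

315 − 30 = 285°
315 − 60 = 255°
315 − 90 = 225°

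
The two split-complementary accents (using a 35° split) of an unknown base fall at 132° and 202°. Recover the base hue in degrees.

The accents sit 35° either side of the complement, so the complement is their short-arc midpoint on the wheel.
Short-arc midpoint of 132° and 202°: 167°.
Base is 180° from the complement: 167 − 180 = -13 → -13 + 360 = 347°

347°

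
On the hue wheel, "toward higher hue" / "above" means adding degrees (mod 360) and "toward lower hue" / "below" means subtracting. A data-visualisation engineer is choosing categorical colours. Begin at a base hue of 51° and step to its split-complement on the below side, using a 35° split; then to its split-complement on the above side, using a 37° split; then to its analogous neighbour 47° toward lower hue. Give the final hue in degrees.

6°

+145° (split-comp 35° ↓): 51 + 145 = 196°
+217° (split-comp 37° ↑): 196 + 217 = 413 → 413 − 360 = 53°
−47° (analog 47° ↓): 53 − 47 = 6°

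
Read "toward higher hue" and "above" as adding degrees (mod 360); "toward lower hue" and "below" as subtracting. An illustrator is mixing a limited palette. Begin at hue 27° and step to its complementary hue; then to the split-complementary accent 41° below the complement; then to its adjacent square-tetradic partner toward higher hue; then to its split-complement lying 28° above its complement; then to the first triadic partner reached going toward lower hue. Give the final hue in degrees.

164°

+180° (complement): 27 + 180 = 207°
+139° (split-comp 41° ↓): 207 + 139 = 346°
+90° (square ↑): 346 + 90 = 436 → 436 − 360 = 76°
+208° (split-comp 28° ↑): 76 + 208 = 284°
−120° (triadic ↓): 284 − 120 = 164°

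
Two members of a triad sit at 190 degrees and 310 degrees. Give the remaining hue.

70°

A triad spaces three hues 120° apart.
The full set is {70°, 190°, 310°}.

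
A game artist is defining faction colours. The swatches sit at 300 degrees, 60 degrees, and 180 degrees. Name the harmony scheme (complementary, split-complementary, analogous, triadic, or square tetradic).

Sort the hues: 60°, 180°, 300°.
Successive gaps around the wheel: 120°, 120°, 120°.
Three hues equally spaced 120° apart form a triad.

triadic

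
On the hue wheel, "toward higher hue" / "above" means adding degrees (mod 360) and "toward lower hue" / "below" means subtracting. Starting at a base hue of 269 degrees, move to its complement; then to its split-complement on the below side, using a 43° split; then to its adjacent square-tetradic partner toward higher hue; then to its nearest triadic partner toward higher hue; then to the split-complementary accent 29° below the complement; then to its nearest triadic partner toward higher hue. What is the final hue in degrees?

347°

269 + 180 = 449 → 449 − 360 = 89°   (complement)
89 + 137 = 226°   (split-comp 43° ↓)
226 + 90 = 316°   (square ↑)
316 + 120 = 436 → 436 − 360 = 76°   (triadic ↑)
76 + 151 = 227°   (split-comp 29° ↓)
227 + 120 = 347°   (triadic ↑)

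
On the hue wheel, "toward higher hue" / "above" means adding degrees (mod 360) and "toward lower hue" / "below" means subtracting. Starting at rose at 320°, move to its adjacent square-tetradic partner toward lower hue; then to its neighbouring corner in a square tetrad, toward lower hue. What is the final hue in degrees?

320 − 90 = 230°   (square ↓)
230 − 90 = 140°   (square ↓)

140°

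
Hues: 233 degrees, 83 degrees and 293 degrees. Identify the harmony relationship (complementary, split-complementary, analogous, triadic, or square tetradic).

Sort the hues: 83°, 233°, 293°.
Successive gaps around the wheel: 150°, 60°, 150°.
Two 150° gaps and one 60° gap — a base hue opposite a pair of accents 30° either side of its complement — is the split-complementary pattern.

split-complementary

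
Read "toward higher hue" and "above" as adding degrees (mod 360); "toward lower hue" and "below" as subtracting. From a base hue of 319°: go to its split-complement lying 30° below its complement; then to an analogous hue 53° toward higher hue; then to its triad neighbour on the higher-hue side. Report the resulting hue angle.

282°

+150° (split-comp 30° ↓): 319 + 150 = 469 → 469 − 360 = 109°
+53° (analog 53° ↑): 109 + 53 = 162°
+120° (triadic ↑): 162 + 120 = 282°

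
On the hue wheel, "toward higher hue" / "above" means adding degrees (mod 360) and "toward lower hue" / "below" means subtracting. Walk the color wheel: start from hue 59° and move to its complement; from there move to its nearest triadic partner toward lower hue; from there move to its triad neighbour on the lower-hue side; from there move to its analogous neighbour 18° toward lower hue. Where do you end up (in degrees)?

59 + 180 = 239°   (complement)
239 − 120 = 119°   (triadic ↓)
119 − 120 = -1 → -1 + 360 = 359°   (triadic ↓)
359 − 18 = 341°   (analog 18° ↓)

341°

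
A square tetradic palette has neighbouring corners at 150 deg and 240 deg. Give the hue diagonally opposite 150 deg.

330°

A square tetradic scheme places four hues 90° apart; opposite corners are 180° apart.
150 + 180 = 330°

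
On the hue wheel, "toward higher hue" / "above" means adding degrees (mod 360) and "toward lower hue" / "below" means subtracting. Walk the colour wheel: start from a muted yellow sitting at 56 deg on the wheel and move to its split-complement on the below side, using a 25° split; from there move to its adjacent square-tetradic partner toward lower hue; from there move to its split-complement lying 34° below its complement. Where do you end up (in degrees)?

267°

split-comp 25° ↓ +155°: 56 + 155 = 211°
square ↓ −90°: 211 − 90 = 121°
split-comp 34° ↓ +146°: 121 + 146 = 267°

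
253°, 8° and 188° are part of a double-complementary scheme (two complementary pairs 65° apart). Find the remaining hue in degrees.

A rectangular tetradic uses two complementary pairs 65° apart: offsets 0°, 65°, 180°, 245°.
Among {8°, 188°, 253°}, 188° and 8° are a 180° pair.
The remaining hue 253° needs its own complement: 253 + 180 = 433 → 433 − 360 = 73°

73°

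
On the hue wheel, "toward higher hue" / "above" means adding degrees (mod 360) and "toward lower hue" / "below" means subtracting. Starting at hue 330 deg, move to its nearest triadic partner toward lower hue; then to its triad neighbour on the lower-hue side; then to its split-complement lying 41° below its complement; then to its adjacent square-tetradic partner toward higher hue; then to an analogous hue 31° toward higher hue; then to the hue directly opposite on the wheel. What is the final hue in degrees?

170°

triadic ↓ −120°: 330 − 120 = 210°
triadic ↓ −120°: 210 − 120 = 90°
split-comp 41° ↓ +139°: 90 + 139 = 229°
square ↑ +90°: 229 + 90 = 319°
analog 31° ↑ +31°: 319 + 31 = 350°
complement +180°: 350 + 180 = 530 → 530 − 360 = 170°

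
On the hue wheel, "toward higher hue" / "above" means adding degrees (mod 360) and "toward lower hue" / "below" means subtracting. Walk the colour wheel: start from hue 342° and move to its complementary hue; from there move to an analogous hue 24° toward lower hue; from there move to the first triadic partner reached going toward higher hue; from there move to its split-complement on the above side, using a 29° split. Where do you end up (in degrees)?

107°

+180° (complement): 342 + 180 = 522 → 522 − 360 = 162°
−24° (analog 24° ↓): 162 − 24 = 138°
+120° (triadic ↑): 138 + 120 = 258°
+209° (split-comp 29° ↑): 258 + 209 = 467 → 467 − 360 = 107°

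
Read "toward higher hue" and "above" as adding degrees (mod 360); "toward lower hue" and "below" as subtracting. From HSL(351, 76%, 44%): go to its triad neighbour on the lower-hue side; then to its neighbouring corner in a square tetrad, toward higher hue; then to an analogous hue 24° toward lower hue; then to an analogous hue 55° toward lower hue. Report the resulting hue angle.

351 − 120 = 231°   (triadic ↓)
231 + 90 = 321°   (square ↑)
321 − 24 = 297°   (analog 24° ↓)
297 − 55 = 242°   (analog 55° ↓)

242°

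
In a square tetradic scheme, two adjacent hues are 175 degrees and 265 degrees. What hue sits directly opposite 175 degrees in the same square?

A square tetradic scheme places four hues 90° apart; opposite corners are 180° apart.
175 + 180 = 355°

355°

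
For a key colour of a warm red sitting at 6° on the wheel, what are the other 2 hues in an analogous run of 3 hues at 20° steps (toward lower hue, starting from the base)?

346° and 326°

6 − 20 = -14 → -14 + 360 = 346°
6 − 40 = -34 → -34 + 360 = 326°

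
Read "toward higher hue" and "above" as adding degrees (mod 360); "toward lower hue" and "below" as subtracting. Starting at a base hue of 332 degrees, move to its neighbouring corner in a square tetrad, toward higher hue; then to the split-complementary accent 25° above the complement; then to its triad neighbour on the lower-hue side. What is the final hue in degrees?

147°

332 + 90 = 422 → 422 − 360 = 62°   (square ↑)
62 + 205 = 267°   (split-comp 25° ↑)
267 − 120 = 147°   (triadic ↓)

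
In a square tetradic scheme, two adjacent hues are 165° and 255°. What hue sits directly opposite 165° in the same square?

A square tetradic scheme places four hues 90° apart; opposite corners are 180° apart.
165 + 180 = 345°

345°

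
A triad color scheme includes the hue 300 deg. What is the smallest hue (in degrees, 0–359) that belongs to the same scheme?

A triad places three hues 120° apart.
The full set through 300° is {60°, 180°, 300°}.

60°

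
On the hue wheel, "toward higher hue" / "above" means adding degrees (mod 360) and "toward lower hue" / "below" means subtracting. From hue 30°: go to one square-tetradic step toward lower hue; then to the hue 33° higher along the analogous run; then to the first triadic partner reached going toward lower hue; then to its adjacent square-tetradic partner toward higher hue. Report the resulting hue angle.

−90° (square ↓): 30 − 90 = -60 → -60 + 360 = 300°
+33° (analog 33° ↑): 300 + 33 = 333°
−120° (triadic ↓): 333 − 120 = 213°
+90° (square ↑): 213 + 90 = 303°

303°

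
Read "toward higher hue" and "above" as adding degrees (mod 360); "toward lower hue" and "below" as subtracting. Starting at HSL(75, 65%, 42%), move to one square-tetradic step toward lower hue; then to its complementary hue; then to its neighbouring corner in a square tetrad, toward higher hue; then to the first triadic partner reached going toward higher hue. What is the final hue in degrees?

15°

75 − 90 = -15 → -15 + 360 = 345°   (square ↓)
345 + 180 = 525 → 525 − 360 = 165°   (complement)
165 + 90 = 255°   (square ↑)
255 + 120 = 375 → 375 − 360 = 15°   (triadic ↑)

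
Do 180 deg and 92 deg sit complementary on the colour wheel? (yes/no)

Angular distance: |180 − 92| = 88 = 88°.
Complementary requires 180°.

no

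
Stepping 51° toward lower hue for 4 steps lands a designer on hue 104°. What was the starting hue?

4 steps of 51° (toward lower hue) give a net shift of −204°.
Start = end − shift: 104 + 204 = 308°

308°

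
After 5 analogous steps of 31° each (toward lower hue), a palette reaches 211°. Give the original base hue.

6°

5 steps of 31° (toward lower hue) give a net shift of −155°.
Start = end − shift: 211 + 155 = 366 → 366 − 360 = 6°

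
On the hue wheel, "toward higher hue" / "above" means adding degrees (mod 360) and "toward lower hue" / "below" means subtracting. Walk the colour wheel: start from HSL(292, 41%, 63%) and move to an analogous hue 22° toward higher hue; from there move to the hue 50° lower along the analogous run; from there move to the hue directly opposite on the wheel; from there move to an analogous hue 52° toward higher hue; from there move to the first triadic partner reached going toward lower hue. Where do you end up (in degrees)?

analog 22° ↑ +22°: 292 + 22 = 314°
analog 50° ↓ −50°: 314 − 50 = 264°
complement +180°: 264 + 180 = 444 → 444 − 360 = 84°
analog 52° ↑ +52°: 84 + 52 = 136°
triadic ↓ −120°: 136 − 120 = 16°

16°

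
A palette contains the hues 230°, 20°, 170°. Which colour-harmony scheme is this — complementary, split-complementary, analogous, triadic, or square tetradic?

split-complementary

Sort the hues: 20°, 170°, 230°.
Successive gaps around the wheel: 150°, 60°, 150°.
Two 150° gaps and one 60° gap — a base hue opposite a pair of accents 30° either side of its complement — is the split-complementary pattern.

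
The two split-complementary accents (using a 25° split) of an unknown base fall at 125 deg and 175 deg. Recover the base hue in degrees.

330°

The accents sit 25° either side of the complement, so the complement is their short-arc midpoint on the wheel.
Short-arc midpoint of 125° and 175°: 150°.
Base is 180° from the complement: 150 − 180 = -30 → -30 + 360 = 330°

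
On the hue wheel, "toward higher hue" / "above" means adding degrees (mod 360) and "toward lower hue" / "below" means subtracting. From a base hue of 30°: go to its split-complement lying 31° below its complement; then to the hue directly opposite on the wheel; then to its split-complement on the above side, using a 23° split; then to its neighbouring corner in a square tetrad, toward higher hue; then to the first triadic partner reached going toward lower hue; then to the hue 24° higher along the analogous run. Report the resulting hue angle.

split-comp 31° ↓ +149°: 30 + 149 = 179°
complement +180°: 179 + 180 = 359°
split-comp 23° ↑ +203°: 359 + 203 = 562 → 562 − 360 = 202°
square ↑ +90°: 202 + 90 = 292°
triadic ↓ −120°: 292 − 120 = 172°
analog 24° ↑ +24°: 172 + 24 = 196°

196°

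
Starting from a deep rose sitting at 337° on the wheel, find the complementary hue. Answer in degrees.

The complement sits 180° across the wheel.
337 + 180 = 517 → 517 − 360 = 157°

157°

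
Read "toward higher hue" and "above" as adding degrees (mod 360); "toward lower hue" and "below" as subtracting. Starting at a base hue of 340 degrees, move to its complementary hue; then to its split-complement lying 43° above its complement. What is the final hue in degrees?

23°

340 + 180 = 520 → 520 − 360 = 160°   (complement)
160 + 223 = 383 → 383 − 360 = 23°   (split-comp 43° ↑)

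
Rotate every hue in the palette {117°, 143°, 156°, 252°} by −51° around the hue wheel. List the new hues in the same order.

66°, 92°, 105°, 201°

117 − 51 = 66°
143 − 51 = 92°
156 − 51 = 105°
252 − 51 = 201°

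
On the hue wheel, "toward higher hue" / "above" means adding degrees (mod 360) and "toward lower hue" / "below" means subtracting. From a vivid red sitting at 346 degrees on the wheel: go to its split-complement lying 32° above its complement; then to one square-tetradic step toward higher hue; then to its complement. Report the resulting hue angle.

+212° (split-comp 32° ↑): 346 + 212 = 558 → 558 − 360 = 198°
+90° (square ↑): 198 + 90 = 288°
+180° (complement): 288 + 180 = 468 → 468 − 360 = 108°

108°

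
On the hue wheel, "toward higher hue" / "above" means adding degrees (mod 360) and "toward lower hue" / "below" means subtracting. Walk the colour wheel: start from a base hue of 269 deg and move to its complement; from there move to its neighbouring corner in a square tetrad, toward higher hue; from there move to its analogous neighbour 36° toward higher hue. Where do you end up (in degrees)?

215°

+180° (complement): 269 + 180 = 449 → 449 − 360 = 89°
+90° (square ↑): 89 + 90 = 179°
+36° (analog 36° ↑): 179 + 36 = 215°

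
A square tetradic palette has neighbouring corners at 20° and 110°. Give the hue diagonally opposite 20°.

200°

A square tetradic scheme places four hues 90° apart; opposite corners are 180° apart.
20 + 180 = 200°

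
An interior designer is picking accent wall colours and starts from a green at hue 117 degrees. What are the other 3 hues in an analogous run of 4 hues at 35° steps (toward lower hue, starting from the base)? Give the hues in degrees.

Analogous hues sit every 35° along the wheel.
117 − 35 = 82°
117 − 70 = 47°
117 − 105 = 12°

82°, 47°, and 12°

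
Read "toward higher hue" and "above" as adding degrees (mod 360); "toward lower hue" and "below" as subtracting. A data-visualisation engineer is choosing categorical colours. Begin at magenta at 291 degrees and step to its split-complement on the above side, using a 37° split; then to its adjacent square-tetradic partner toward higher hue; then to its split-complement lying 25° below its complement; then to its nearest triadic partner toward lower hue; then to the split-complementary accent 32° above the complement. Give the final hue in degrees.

125°

split-comp 37° ↑ +217°: 291 + 217 = 508 → 508 − 360 = 148°
square ↑ +90°: 148 + 90 = 238°
split-comp 25° ↓ +155°: 238 + 155 = 393 → 393 − 360 = 33°
triadic ↓ −120°: 33 − 120 = -87 → -87 + 360 = 273°
split-comp 32° ↑ +212°: 273 + 212 = 485 → 485 − 360 = 125°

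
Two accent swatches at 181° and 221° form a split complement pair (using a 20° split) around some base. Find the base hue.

21°

The accents sit 20° either side of the complement, so the complement is their short-arc midpoint on the wheel.
Short-arc midpoint of 181° and 221°: 201°.
Base is 180° from the complement: 201 − 180 = 21°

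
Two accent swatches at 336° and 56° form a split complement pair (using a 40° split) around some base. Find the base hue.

The accents sit 40° either side of the complement, so the complement is their short-arc midpoint on the wheel.
Short-arc midpoint of 336° and 56°: 16°.
Base is 180° from the complement: 16 − 180 = -164 → -164 + 360 = 196°

196°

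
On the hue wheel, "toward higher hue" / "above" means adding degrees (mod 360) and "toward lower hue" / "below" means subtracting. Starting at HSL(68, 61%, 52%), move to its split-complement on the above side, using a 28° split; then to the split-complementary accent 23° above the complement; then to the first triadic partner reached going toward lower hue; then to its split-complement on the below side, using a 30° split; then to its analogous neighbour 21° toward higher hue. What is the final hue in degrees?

170°

+208° (split-comp 28° ↑): 68 + 208 = 276°
+203° (split-comp 23° ↑): 276 + 203 = 479 → 479 − 360 = 119°
−120° (triadic ↓): 119 − 120 = -1 → -1 + 360 = 359°
+150° (split-comp 30° ↓): 359 + 150 = 509 → 509 − 360 = 149°
+21° (analog 21° ↑): 149 + 21 = 170°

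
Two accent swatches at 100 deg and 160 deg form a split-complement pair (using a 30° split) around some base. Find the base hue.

The accents sit 30° either side of the complement, so the complement is their short-arc midpoint on the wheel.
Short-arc midpoint of 100° and 160°: 130°.
Base is 180° from the complement: 130 − 180 = -50 → -50 + 360 = 310°

310°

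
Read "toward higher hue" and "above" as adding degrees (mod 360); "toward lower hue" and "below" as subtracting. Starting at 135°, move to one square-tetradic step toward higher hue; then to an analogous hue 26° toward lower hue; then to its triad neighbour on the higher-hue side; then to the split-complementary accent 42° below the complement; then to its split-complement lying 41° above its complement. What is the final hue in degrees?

318°

135 + 90 = 225°   (square ↑)
225 − 26 = 199°   (analog 26° ↓)
199 + 120 = 319°   (triadic ↑)
319 + 138 = 457 → 457 − 360 = 97°   (split-comp 42° ↓)
97 + 221 = 318°   (split-comp 41° ↑)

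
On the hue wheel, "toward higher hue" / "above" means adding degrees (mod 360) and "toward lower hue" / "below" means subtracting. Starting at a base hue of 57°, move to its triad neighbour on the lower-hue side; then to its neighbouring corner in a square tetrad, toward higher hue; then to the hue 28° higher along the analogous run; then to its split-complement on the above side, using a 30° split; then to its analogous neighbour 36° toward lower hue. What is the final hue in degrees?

229°

triadic ↓ −120°: 57 − 120 = -63 → -63 + 360 = 297°
square ↑ +90°: 297 + 90 = 387 → 387 − 360 = 27°
analog 28° ↑ +28°: 27 + 28 = 55°
split-comp 30° ↑ +210°: 55 + 210 = 265°
analog 36° ↓ −36°: 265 − 36 = 229°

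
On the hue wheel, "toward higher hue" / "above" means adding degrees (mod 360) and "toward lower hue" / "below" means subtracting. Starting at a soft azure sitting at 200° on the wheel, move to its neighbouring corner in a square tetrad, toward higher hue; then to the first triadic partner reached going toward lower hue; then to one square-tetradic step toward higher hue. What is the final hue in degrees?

200 + 90 = 290°   (square ↑)
290 − 120 = 170°   (triadic ↓)
170 + 90 = 260°   (square ↑)

260°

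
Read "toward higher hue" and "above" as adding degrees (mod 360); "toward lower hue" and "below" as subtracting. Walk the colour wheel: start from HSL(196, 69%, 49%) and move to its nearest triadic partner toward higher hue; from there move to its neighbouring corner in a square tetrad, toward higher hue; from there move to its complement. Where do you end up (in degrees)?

+120° (triadic ↑): 196 + 120 = 316°
+90° (square ↑): 316 + 90 = 406 → 406 − 360 = 46°
+180° (complement): 46 + 180 = 226°

226°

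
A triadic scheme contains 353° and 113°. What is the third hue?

A triad spaces three hues 120° apart.
The full set is {113°, 233°, 353°}.

233°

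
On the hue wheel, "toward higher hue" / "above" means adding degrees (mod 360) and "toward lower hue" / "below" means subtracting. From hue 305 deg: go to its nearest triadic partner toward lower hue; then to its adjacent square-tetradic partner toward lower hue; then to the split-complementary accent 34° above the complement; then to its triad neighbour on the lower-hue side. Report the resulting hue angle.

189°

−120° (triadic ↓): 305 − 120 = 185°
−90° (square ↓): 185 − 90 = 95°
+214° (split-comp 34° ↑): 95 + 214 = 309°
−120° (triadic ↓): 309 − 120 = 189°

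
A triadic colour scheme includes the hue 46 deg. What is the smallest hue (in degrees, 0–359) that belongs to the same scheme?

A triad places three hues 120° apart.
The full set through 46° is {46°, 166°, 286°}.

46°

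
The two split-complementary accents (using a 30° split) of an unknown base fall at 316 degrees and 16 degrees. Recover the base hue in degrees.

166°

The accents sit 30° either side of the complement, so the complement is their short-arc midpoint on the wheel.
Short-arc midpoint of 316° and 16°: 346°.
Base is 180° from the complement: 346 − 180 = 166°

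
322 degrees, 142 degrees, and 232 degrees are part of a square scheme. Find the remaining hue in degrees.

A square tetradic scheme places four hues every 90°.
The full set through 142° is {52°, 142°, 232°, 322°}.
Given {142°, 232°, 322°}, the missing hue is 52°.

52°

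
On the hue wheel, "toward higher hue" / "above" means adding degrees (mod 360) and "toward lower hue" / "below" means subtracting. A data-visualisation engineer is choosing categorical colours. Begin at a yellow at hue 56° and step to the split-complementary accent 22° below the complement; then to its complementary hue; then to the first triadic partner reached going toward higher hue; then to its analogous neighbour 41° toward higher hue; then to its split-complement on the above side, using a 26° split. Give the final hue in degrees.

41°

+158° (split-comp 22° ↓): 56 + 158 = 214°
+180° (complement): 214 + 180 = 394 → 394 − 360 = 34°
+120° (triadic ↑): 34 + 120 = 154°
+41° (analog 41° ↑): 154 + 41 = 195°
+206° (split-comp 26° ↑): 195 + 206 = 401 → 401 − 360 = 41°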